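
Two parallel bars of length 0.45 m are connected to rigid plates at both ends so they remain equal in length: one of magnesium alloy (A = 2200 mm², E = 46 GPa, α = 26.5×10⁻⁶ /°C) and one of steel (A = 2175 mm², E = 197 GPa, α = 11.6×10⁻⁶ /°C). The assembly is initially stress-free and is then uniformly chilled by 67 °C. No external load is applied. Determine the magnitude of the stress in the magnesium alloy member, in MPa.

σ ≈ 37.1 MPa (tensile)

Both members must finish at the same length. With the larger α, the magnesium alloy tends to over-contract; the plates restrain it, putting the magnesium alloy in tension and the steel in compression. With no external load the two internal forces are equal and opposite, magnitude P.
Setting the final lengths equal and cancelling L: (α₁ − α₂)ΔT = P/(A₁E₁) + P/(A₂E₂).
|α₁ − α₂|·ΔT = 14.9×10⁻⁶ × 67 = 0.0009983.
1/(A₁E₁) + 1/(A₂E₂) = 1/(2200×46×10³) + 1/(2175×197×10³) = 1.222×10⁻⁸ N⁻¹.
P = 0.0009983 / 1.222×10⁻⁸ = 81730 N = 81.73 kN.
σ_{magnesium alloy} = P/A₁ = 81730/2200 = 37.15 MPa, tensile.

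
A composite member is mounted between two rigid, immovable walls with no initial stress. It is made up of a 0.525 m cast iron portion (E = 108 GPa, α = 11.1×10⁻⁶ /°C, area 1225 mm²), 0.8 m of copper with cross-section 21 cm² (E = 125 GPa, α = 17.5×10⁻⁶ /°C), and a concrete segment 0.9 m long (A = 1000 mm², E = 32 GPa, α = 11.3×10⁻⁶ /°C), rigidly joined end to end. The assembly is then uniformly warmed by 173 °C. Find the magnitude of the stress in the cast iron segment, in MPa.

With the walls removed the bar would change length by δ_free = Σ αᵢΔT Lᵢ = 11.1×10⁻⁶×173×525 + 17.5×10⁻⁶×173×800 + 11.3×10⁻⁶×173×900 = 5.19 mm.
Since the ends are fixed, an axial force P builds up, equal in every segment, with P · Σ Lᵢ/(AᵢEᵢ) = δ_free.
The series flexibility is Σ Lᵢ/(AᵢEᵢ) = 525/(1225×108×10³) + 800/(2100×125×10³) + 900/(1000×32×10³) = 3.514×10⁻⁵ mm/N.
P = 5.19 / 3.514×10⁻⁵ = 147700 N = 147.7 kN, compressive.
σ_{cast iron} = P / A = 147700 / 1225 = 120.6 MPa.

σ ≈ 121 MPa (compressive)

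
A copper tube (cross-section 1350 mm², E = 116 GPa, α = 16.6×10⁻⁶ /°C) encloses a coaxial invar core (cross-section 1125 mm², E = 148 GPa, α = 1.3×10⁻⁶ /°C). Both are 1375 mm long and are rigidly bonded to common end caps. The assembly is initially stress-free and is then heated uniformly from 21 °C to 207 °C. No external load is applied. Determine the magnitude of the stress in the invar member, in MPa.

Equilibrium of a rigid end plate with no external load gives equal and opposite internal forces ±P in the two members. Since α_{copper} > α_{invar}, heating drives the copper into compression and the invar into tension.
Compatibility of the two members (thermal + elastic change equal): (α₁ − α₂)ΔT = P·[1/(A₁E₁) + 1/(A₂E₂)].
|α₁ − α₂|·ΔT = 15.3×10⁻⁶ × 186 = 0.002846.
1/(A₁E₁) + 1/(A₂E₂) = 1/(1350×116×10³) + 1/(1125×148×10³) = 1.239×10⁻⁸ N⁻¹.
So P = 0.002846 / 1.239×10⁻⁸ = 229.7 kN.
σ_{invar} = P/A₂ = 229700/1125 = 204.1 MPa, tensile.

σ ≈ 204 MPa (tensile)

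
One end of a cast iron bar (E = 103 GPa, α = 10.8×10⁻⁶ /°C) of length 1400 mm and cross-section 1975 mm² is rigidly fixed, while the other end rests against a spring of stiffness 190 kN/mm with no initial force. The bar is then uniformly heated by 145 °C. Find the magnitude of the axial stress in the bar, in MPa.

Free thermal expansion: δ_free = αΔT L = 10.8×10⁻⁶ × 145 × 1400 = 2.192 mm.
With a force P in the spring, the elastic change of the bar is PL/(AE) and that of the spring is P/k; compatibility requires their sum to equal δ_free.
P [ L/(AE) + 1/k ] = δ_free → P [ 1400/(1975×103×10³) + 1/(190×10³) ] = 2.192.
P = 2.192 / 1.215×10⁻⁵ = 180500 N.
σ = P/A = 180500/1975 = 91.4 MPa.

σ ≈ 91.4 MPa (compressive)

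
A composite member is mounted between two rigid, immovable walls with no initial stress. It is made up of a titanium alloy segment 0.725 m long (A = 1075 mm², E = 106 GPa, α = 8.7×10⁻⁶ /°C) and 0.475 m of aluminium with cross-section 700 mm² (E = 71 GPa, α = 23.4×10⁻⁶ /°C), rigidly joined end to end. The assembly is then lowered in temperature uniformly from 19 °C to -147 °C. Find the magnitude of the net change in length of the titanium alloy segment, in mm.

If the supports were absent, the total length change would be Σ αᵢΔT Lᵢ = 8.7×10⁻⁶×166×725 + 23.4×10⁻⁶×166×475 = 2.892 mm.
The rigid supports impose zero overall length change; the single axial force P common to all segments must satisfy P Σ Lᵢ/(AᵢEᵢ) = δ_free.
Σ Lᵢ/(AᵢEᵢ) = 725/(1075×106×10³) + 475/(700×71×10³) = 1.592×10⁻⁵ mm/N.
Hence P = δ_free / Σ(L/AE) = 2.892/1.592×10⁻⁵ = 181.7 kN (tensile).
For the titanium alloy segment, free thermal change = 8.7×10⁻⁶×166×725 = 1.047 mm and elastic change from P = 181700×725/(1075×106×10³) = 1.156 mm; these oppose, so the net change is 0.109 mm (segment lengthens).

|ΔL| ≈ 0.109 mm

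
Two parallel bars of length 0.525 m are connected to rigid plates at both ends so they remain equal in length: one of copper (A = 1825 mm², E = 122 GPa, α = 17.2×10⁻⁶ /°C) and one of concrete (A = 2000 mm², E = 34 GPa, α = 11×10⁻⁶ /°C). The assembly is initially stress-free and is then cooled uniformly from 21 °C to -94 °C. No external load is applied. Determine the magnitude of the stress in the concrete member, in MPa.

The copper has the larger α, so on cooling it would change length more than the concrete if both were free. The rigid plates force a common final length, so the copper is put into tension and the concrete into compression, with equal and opposite forces P (no external load).
Compatibility of the two members (thermal + elastic change equal): (α₁ − α₂)ΔT = P·[1/(A₁E₁) + 1/(A₂E₂)].
|α₁ − α₂|·ΔT = 6.2×10⁻⁶ × 115 = 0.000713.
1/(A₁E₁) + 1/(A₂E₂) = 1/(1825×122×10³) + 1/(2000×34×10³) = 1.92×10⁻⁸ N⁻¹.
So P = 0.000713 / 1.92×10⁻⁸ = 37.14 kN.
σ_{concrete} = P/A₂ = 37140/2000 = 18.57 MPa, compressive.

σ ≈ 18.6 MPa (compressive)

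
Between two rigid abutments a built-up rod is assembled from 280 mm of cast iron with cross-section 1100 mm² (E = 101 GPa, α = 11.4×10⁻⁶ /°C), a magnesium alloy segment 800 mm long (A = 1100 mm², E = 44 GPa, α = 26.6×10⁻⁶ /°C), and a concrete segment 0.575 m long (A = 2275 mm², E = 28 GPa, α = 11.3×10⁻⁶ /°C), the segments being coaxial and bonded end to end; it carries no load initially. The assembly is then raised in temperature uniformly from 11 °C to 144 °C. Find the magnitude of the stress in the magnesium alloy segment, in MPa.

If the supports were absent, the total length change would be Σ αᵢΔT Lᵢ = 11.4×10⁻⁶×133×280 + 26.6×10⁻⁶×133×800 + 11.3×10⁻⁶×133×575 = 4.119 mm.
Since the ends are fixed, an axial force P builds up, equal in every segment, with P · Σ Lᵢ/(AᵢEᵢ) = δ_free.
Σ Lᵢ/(AᵢEᵢ) = 280/(1100×101×10³) + 800/(1100×44×10³) + 575/(2275×28×10³) = 2.808×10⁻⁵ mm/N.
Hence P = δ_free / Σ(L/AE) = 4.119/2.808×10⁻⁵ = 146.7 kN (compressive).
σ_{magnesium alloy} = P / A = 146700 / 1100 = 133.4 MPa.

σ ≈ 133 MPa (compressive)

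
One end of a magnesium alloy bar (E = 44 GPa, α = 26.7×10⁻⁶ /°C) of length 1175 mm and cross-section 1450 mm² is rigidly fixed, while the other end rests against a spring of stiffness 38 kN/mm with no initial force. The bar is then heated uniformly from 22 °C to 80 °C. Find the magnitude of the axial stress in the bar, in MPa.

Free thermal expansion: δ_free = αΔT L = 26.7×10⁻⁶ × 58 × 1175 = 1.82 mm.
Let P be the compressive force at the spring. The bar shortens elastically by PL/(AE) and the spring compresses by P/k; together these equal δ_free.
So P = δ_free / [L/(AE) + 1/k] = 1.82 / [ 1175/(1450×44×10³) + 1/(38×10³) ].
P = 1.82 / 4.473×10⁻⁵ = 40680 N.
σ = P/A = 40680/1450 = 28.05 MPa.

σ ≈ 28.1 MPa (compressive)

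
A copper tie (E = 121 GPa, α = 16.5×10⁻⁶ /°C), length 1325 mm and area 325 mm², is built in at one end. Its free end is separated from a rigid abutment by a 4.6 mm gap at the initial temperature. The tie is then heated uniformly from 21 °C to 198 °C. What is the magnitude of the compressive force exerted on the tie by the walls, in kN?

If the wall were absent the tie would grow by αΔT L = 16.5×10⁻⁶ × 177 × 1325 = 3.87 mm.
Since δ_free = 3.87 mm is less than the 4.6 mm gap, the tie never touches the wall. No axial force develops.

P ≈ 0 kN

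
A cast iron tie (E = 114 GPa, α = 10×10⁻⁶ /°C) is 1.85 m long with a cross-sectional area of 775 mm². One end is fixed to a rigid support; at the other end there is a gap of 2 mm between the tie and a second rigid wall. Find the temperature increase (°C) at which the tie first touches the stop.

ΔT ≈ 108 °C

The gap closes when αΔT L = 2 mm, since the tie is still unstressed at that instant.
So ΔT = g/(αL) = 2/(10×10⁻⁶ × 1850) = 108.1 °C.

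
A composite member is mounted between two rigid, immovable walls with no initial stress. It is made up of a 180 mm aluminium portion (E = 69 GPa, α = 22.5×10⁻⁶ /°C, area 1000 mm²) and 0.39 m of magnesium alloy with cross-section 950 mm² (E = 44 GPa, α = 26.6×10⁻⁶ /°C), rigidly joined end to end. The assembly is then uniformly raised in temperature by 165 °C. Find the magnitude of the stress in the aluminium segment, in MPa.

If the supports were absent, the total length change would be Σ αᵢΔT Lᵢ = 22.5×10⁻⁶×165×180 + 26.6×10⁻⁶×165×390 = 2.38 mm.
The rigid supports impose zero overall length change; the single axial force P common to all segments must satisfy P Σ Lᵢ/(AᵢEᵢ) = δ_free.
Σ Lᵢ/(AᵢEᵢ) = 180/(1000×69×10³) + 390/(950×44×10³) = 1.194×10⁻⁵ mm/N.
Hence P = δ_free / Σ(L/AE) = 2.38/1.194×10⁻⁵ = 199.3 kN (compressive).
σ_{aluminium} = P / A = 199300 / 1000 = 199.3 MPa.

σ ≈ 199 MPa (compressive)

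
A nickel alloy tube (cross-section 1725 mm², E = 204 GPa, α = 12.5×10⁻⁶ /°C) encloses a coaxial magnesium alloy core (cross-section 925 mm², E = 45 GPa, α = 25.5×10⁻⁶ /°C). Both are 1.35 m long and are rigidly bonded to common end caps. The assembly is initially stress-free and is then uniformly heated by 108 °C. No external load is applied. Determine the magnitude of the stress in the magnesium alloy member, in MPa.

Both members must finish at the same length. With the larger α, the magnesium alloy tends to over-expand; the plates restrain it, putting the magnesium alloy in compression and the nickel alloy in tension. With no external load the two internal forces are equal and opposite, magnitude P.
Setting the final lengths equal and cancelling L: (α₁ − α₂)ΔT = P/(A₁E₁) + P/(A₂E₂).
|α₁ − α₂|·ΔT = 13×10⁻⁶ × 108 = 0.001404.
1/(A₁E₁) + 1/(A₂E₂) = 1/(1725×204×10³) + 1/(925×45×10³) = 2.687×10⁻⁸ N⁻¹.
So P = 0.001404 / 2.687×10⁻⁸ = 52.26 kN.
σ_{magnesium alloy} = P/A₂ = 52260/925 = 56.5 MPa, compressive.

σ ≈ 56.5 MPa (compressive)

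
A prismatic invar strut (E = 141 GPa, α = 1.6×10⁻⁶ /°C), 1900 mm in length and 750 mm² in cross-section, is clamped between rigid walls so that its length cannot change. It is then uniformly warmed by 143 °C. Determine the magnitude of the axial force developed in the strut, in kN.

P ≈ 24.2 kN (compressive)

The ends cannot move, so σ = EαΔT = 141×10³ × 1.6×10⁻⁶ × 143 = 32.26 MPa.
Axial force P = σA = 32.26 × 750 = 24200 N = 24.2 kN, compressive.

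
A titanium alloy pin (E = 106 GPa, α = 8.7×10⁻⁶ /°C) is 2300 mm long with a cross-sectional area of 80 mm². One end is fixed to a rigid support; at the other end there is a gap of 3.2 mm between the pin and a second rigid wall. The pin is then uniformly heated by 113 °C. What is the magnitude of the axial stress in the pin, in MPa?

If the wall were absent the pin would grow by αΔT L = 8.7×10⁻⁶ × 113 × 2300 = 2.261 mm.
Since δ_free = 2.26 mm is less than the 3.2 mm gap, the pin never touches the wall. No axial force develops.

σ ≈ 0 MPa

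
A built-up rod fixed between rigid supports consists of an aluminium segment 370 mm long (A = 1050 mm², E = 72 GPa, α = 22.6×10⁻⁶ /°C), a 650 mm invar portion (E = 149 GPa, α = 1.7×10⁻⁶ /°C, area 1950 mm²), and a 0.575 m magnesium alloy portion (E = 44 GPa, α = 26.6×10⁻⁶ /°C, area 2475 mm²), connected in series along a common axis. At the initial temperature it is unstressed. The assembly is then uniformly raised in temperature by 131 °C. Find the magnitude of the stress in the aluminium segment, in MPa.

With the walls removed the bar would change length by δ_free = Σ αᵢΔT Lᵢ = 22.6×10⁻⁶×131×370 + 1.7×10⁻⁶×131×650 + 26.6×10⁻⁶×131×575 = 3.244 mm.
The walls prevent any net length change, so an axial force P (same in every segment) develops. Compatibility: P · Σ Lᵢ/(AᵢEᵢ) = δ_free.
Σ Lᵢ/(AᵢEᵢ) = 370/(1050×72×10³) + 650/(1950×149×10³) + 575/(2475×44×10³) = 1.241×10⁻⁵ mm/N.
So P = 3.244 / 1.241×10⁻⁵ = 261.4 kN, compressive.
σ_{aluminium} = P / A = 261400 / 1050 = 248.9 MPa.

σ ≈ 249 MPa (compressive)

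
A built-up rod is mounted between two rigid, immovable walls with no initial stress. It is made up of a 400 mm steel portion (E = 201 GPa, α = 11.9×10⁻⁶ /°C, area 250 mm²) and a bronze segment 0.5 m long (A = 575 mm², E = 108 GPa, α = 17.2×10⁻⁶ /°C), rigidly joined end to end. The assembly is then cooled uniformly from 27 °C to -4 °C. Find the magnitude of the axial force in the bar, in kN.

If the supports were absent, the total length change would be Σ αᵢΔT Lᵢ = 11.9×10⁻⁶×31×400 + 17.2×10⁻⁶×31×500 = 0.4142 mm.
Since the ends are fixed, an axial force P builds up, equal in every segment, with P · Σ Lᵢ/(AᵢEᵢ) = δ_free.
The series flexibility is Σ Lᵢ/(AᵢEᵢ) = 400/(250×201×10³) + 500/(575×108×10³) = 1.601×10⁻⁵ mm/N.
So P = 0.4142 / 1.601×10⁻⁵ = 25.87 kN, tensile.

P ≈ 25.9 kN (tensile)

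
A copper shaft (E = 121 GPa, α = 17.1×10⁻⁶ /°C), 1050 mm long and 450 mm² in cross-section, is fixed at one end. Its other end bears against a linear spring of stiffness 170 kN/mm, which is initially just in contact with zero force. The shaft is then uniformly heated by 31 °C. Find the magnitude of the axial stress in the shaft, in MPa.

Free thermal expansion: δ_free = αΔT L = 17.1×10⁻⁶ × 31 × 1050 = 0.5566 mm.
With a force P in the spring, the elastic change of the shaft is PL/(AE) and that of the spring is P/k; compatibility requires their sum to equal δ_free.
So P = δ_free / [L/(AE) + 1/k] = 0.5566 / [ 1050/(450×121×10³) + 1/(170×10³) ].
P = 0.5566 / 2.517×10⁻⁵ = 22120 N.
σ = P/A = 22120/450 = 49.15 MPa.

σ ≈ 49.1 MPa (compressive)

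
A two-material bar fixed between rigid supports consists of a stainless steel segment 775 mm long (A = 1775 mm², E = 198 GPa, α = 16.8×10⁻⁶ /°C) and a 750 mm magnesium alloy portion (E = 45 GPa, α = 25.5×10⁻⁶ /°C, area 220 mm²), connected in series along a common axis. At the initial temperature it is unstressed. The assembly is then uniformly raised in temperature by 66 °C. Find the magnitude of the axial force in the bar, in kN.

P ≈ 27.2 kN (compressive)

Free thermal expansion of the whole bar: Σ αᵢΔT Lᵢ = 16.8×10⁻⁶×66×775 + 25.5×10⁻⁶×66×750 = 2.122 mm.
The walls prevent any net length change, so an axial force P (same in every segment) develops. Compatibility: P · Σ Lᵢ/(AᵢEᵢ) = δ_free.
Σ Lᵢ/(AᵢEᵢ) = 775/(1775×198×10³) + 750/(220×45×10³) = 7.796×10⁻⁵ mm/N.
So P = 2.122 / 7.796×10⁻⁵ = 27.21 kN, compressive.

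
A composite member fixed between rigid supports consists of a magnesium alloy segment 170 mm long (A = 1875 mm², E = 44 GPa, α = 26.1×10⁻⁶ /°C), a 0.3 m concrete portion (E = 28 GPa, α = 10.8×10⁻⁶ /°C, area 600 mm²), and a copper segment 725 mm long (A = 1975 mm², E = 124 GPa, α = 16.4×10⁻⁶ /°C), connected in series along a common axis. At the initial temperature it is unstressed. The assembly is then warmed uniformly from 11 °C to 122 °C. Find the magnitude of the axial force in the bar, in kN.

If the supports were absent, the total length change would be Σ αᵢΔT Lᵢ = 26.1×10⁻⁶×111×170 + 10.8×10⁻⁶×111×300 + 16.4×10⁻⁶×111×725 = 2.172 mm.
The rigid supports impose zero overall length change; the single axial force P common to all segments must satisfy P Σ Lᵢ/(AᵢEᵢ) = δ_free.
The series flexibility is Σ Lᵢ/(AᵢEᵢ) = 170/(1875×44×10³) + 300/(600×28×10³) + 725/(1975×124×10³) = 2.288×10⁻⁵ mm/N.
So P = 2.172 / 2.288×10⁻⁵ = 94.94 kN, compressive.

P ≈ 94.9 kN (compressive)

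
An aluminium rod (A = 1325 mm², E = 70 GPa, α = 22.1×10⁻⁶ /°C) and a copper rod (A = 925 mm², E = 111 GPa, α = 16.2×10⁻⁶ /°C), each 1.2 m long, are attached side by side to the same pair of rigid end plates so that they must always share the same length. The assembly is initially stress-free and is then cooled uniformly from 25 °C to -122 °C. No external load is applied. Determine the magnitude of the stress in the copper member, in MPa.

σ ≈ 45.7 MPa (compressive)

Equilibrium of a rigid end plate with no external load gives equal and opposite internal forces ±P in the two members. Since α_{aluminium} > α_{copper}, cooling drives the aluminium into tension and the copper into compression.
Setting the final lengths equal and cancelling L: (α₁ − α₂)ΔT = P/(A₁E₁) + P/(A₂E₂).
|α₁ − α₂|·ΔT = 5.9×10⁻⁶ × 147 = 0.0008673.
1/(A₁E₁) + 1/(A₂E₂) = 1/(1325×70×10³) + 1/(925×111×10³) = 2.052×10⁻⁸ N⁻¹.
So P = 0.0008673 / 2.052×10⁻⁸ = 42.26 kN.
σ_{copper} = P/A₂ = 42260/925 = 45.69 MPa, compressive.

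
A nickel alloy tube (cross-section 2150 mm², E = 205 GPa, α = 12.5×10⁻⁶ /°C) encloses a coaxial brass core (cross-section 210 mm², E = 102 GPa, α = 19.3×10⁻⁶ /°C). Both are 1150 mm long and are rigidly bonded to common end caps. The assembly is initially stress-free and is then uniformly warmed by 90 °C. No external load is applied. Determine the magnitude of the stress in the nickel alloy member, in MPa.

σ ≈ 5.81 MPa (tensile)

The brass has the larger α, so on heating it would change length more than the nickel alloy if both were free. The rigid plates force a common final length, so the brass is put into compression and the nickel alloy into tension, with equal and opposite forces P (no external load).
Compatibility of the two members (thermal + elastic change equal): (α₁ − α₂)ΔT = P·[1/(A₁E₁) + 1/(A₂E₂)].
|α₁ − α₂|·ΔT = 6.8×10⁻⁶ × 90 = 0.000612.
1/(A₁E₁) + 1/(A₂E₂) = 1/(2150×205×10³) + 1/(210×102×10³) = 4.895×10⁻⁸ N⁻¹.
P = 0.000612 / 4.895×10⁻⁸ = 12500 N = 12.5 kN.
σ_{nickel alloy} = P/A₁ = 12500/2150 = 5.815 MPa, tensile.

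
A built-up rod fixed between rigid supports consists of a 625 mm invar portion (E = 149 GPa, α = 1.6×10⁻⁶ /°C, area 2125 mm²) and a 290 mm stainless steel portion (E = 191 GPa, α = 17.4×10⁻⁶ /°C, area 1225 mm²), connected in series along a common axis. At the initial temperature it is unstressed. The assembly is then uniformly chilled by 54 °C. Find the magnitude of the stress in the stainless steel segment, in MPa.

σ ≈ 82.9 MPa (tensile)

If the supports were absent, the total length change would be Σ αᵢΔT Lᵢ = 1.6×10⁻⁶×54×625 + 17.4×10⁻⁶×54×290 = 0.3265 mm.
The walls prevent any net length change, so an axial force P (same in every segment) develops. Compatibility: P · Σ Lᵢ/(AᵢEᵢ) = δ_free.
The series flexibility is Σ Lᵢ/(AᵢEᵢ) = 625/(2125×149×10³) + 290/(1225×191×10³) = 3.213×10⁻⁶ mm/N.
P = 0.3265 / 3.213×10⁻⁶ = 101600 N = 101.6 kN, tensile.
σ_{stainless steel} = P / A = 101600 / 1225 = 82.94 MPa.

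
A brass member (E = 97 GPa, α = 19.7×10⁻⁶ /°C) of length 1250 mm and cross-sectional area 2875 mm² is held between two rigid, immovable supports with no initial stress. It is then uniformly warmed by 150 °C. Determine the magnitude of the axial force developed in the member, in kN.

P ≈ 824 kN (compressive)

The ends cannot move, so σ = EαΔT = 97×10³ × 19.7×10⁻⁶ × 150 = 286.6 MPa.
Then P = σA = 286.6 × 2875 mm² = 824.1 kN, compressive.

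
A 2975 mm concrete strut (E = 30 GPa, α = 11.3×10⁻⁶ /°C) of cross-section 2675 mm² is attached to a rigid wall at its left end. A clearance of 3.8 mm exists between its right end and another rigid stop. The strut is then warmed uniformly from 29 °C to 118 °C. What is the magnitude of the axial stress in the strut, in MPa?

σ ≈ 0 MPa

If the wall were absent the strut would grow by αΔT L = 11.3×10⁻⁶ × 89 × 2975 = 2.992 mm.
This is smaller than the 3.8 mm clearance, so the strut expands freely without reaching the stop — the stress is zero.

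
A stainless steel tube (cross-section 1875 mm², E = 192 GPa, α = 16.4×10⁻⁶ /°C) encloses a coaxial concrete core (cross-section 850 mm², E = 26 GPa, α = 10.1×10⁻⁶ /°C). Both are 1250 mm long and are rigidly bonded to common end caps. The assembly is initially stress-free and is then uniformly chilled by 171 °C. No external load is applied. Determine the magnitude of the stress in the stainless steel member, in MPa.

σ ≈ 12 MPa (tensile)

The stainless steel has the larger α, so on cooling it would change length more than the concrete if both were free. The rigid plates force a common final length, so the stainless steel is put into tension and the concrete into compression, with equal and opposite forces P (no external load).
Setting the final lengths equal and cancelling L: (α₁ − α₂)ΔT = P/(A₁E₁) + P/(A₂E₂).
|α₁ − α₂|·ΔT = 6.3×10⁻⁶ × 171 = 0.001077.
1/(A₁E₁) + 1/(A₂E₂) = 1/(1875×192×10³) + 1/(850×26×10³) = 4.803×10⁻⁸ N⁻¹.
P = 0.001077 / 4.803×10⁻⁸ = 22430 N = 22.43 kN.
σ_{stainless steel} = P/A₁ = 22430/1875 = 11.96 MPa, tensile.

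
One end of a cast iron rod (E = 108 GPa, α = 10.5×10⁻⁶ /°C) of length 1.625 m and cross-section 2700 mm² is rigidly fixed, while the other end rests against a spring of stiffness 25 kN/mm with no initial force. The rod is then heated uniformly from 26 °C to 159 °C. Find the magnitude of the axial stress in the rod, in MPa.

The unrestrained thermal change is αΔT L = 10.5×10⁻⁶ × 133 × 1625 = 2.269 mm.
Let P be the compressive force at the spring. The rod shortens elastically by PL/(AE) and the spring compresses by P/k; together these equal δ_free.
So P = δ_free / [L/(AE) + 1/k] = 2.269 / [ 1625/(2700×108×10³) + 1/(25×10³) ].
P = 2.269 / 4.557×10⁻⁵ = 49800 N.
σ = P/A = 49800/2700 = 18.44 MPa.

σ ≈ 18.4 MPa (compressive)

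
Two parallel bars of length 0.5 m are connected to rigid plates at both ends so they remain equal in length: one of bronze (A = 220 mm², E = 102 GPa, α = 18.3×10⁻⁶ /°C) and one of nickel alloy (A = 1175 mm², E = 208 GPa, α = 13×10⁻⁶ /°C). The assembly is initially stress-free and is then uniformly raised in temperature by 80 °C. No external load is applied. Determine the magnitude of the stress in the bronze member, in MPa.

σ ≈ 39.6 MPa (compressive)

Equilibrium of a rigid end plate with no external load gives equal and opposite internal forces ±P in the two members. Since α_{bronze} > α_{nickel alloy}, heating drives the bronze into compression and the nickel alloy into tension.
Equating the net (thermal + elastic) strains gives |α₁ − α₂|·ΔT = P·[1/(A₁E₁) + 1/(A₂E₂)].
|α₁ − α₂|·ΔT = 5.3×10⁻⁶ × 80 = 0.000424.
1/(A₁E₁) + 1/(A₂E₂) = 1/(220×102×10³) + 1/(1175×208×10³) = 4.865×10⁻⁸ N⁻¹.
So P = 0.000424 / 4.865×10⁻⁸ = 8.714 kN.
σ_{bronze} = P/A₁ = 8714/220 = 39.61 MPa, compressive.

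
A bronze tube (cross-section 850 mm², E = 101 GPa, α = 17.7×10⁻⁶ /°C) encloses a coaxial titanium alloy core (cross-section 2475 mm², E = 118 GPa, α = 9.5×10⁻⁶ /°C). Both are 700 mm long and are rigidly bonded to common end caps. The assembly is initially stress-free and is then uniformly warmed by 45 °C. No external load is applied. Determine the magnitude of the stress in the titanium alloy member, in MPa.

σ ≈ 9.89 MPa (tensile)

The bronze has the larger α, so on heating it would change length more than the titanium alloy if both were free. The rigid plates force a common final length, so the bronze is put into compression and the titanium alloy into tension, with equal and opposite forces P (no external load).
Equating the net (thermal + elastic) strains gives |α₁ − α₂|·ΔT = P·[1/(A₁E₁) + 1/(A₂E₂)].
|α₁ − α₂|·ΔT = 8.2×10⁻⁶ × 45 = 0.000369.
1/(A₁E₁) + 1/(A₂E₂) = 1/(850×101×10³) + 1/(2475×118×10³) = 1.507×10⁻⁸ N⁻¹.
P = 0.000369 / 1.507×10⁻⁸ = 24480 N = 24.48 kN.
σ_{titanium alloy} = P/A₂ = 24480/2475 = 9.892 MPa, tensile.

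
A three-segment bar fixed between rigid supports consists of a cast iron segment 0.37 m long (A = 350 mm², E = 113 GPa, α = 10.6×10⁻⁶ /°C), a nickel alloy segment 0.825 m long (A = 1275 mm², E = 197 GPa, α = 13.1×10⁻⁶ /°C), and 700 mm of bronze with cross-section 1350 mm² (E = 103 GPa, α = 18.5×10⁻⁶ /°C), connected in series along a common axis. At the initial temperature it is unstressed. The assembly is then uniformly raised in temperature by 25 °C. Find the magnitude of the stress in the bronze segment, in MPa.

σ ≈ 29 MPa (compressive)

If the supports were absent, the total length change would be Σ αᵢΔT Lᵢ = 10.6×10⁻⁶×25×370 + 13.1×10⁻⁶×25×825 + 18.5×10⁻⁶×25×700 = 0.692 mm.
Since the ends are fixed, an axial force P builds up, equal in every segment, with P · Σ Lᵢ/(AᵢEᵢ) = δ_free.
The series flexibility is Σ Lᵢ/(AᵢEᵢ) = 370/(350×113×10³) + 825/(1275×197×10³) + 700/(1350×103×10³) = 1.767×10⁻⁵ mm/N.
Hence P = δ_free / Σ(L/AE) = 0.692/1.767×10⁻⁵ = 39.15 kN (compressive).
σ_{bronze} = P / A = 39150 / 1350 = 29 MPa.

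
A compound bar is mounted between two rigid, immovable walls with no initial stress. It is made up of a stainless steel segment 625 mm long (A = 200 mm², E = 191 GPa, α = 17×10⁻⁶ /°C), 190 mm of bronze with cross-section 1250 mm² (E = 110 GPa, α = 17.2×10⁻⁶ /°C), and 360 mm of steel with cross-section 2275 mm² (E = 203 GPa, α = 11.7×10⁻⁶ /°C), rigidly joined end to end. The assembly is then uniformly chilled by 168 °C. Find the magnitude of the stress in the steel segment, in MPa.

With the walls removed the bar would change length by δ_free = Σ αᵢΔT Lᵢ = 17×10⁻⁶×168×625 + 17.2×10⁻⁶×168×190 + 11.7×10⁻⁶×168×360 = 3.042 mm.
The walls prevent any net length change, so an axial force P (same in every segment) develops. Compatibility: P · Σ Lᵢ/(AᵢEᵢ) = δ_free.
Σ Lᵢ/(AᵢEᵢ) = 625/(200×191×10³) + 190/(1250×110×10³) + 360/(2275×203×10³) = 1.852×10⁻⁵ mm/N.
So P = 3.042 / 1.852×10⁻⁵ = 164.2 kN, tensile.
σ_{steel} = P / A = 164200 / 2275 = 72.18 MPa.

σ ≈ 72.2 MPa (tensile)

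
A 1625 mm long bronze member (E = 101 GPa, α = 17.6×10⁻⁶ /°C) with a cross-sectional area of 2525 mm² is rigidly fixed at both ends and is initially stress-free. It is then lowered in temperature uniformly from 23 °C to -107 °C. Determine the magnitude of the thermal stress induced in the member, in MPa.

σ ≈ 231 MPa (tensile)

Because both ends are immovable the net strain is zero, and the suppressed thermal strain is αΔT = 17.6×10⁻⁶ × 130 = 2288×10⁻⁶.
The stress required to suppress this strain is σ = Eε = 101×10³ × 2288×10⁻⁶ = 231.1 MPa, tensile since the member is trying to contract.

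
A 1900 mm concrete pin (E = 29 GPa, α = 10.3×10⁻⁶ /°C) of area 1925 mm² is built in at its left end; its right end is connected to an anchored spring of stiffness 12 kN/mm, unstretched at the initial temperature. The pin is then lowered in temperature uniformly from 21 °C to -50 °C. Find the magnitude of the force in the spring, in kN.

P ≈ 11.8 kN

Free thermal contraction: δ_free = αΔT L = 10.3×10⁻⁶ × 71 × 1900 = 1.389 mm.
Let P be the tensile force in the spring. The pin extends elastically by PL/(AE) and the spring stretches by P/k; together these equal δ_free.
So P = δ_free / [L/(AE) + 1/k] = 1.389 / [ 1900/(1925×29×10³) + 1/(12×10³) ].
P = 1.389 / 0.0001174 = 11840 N.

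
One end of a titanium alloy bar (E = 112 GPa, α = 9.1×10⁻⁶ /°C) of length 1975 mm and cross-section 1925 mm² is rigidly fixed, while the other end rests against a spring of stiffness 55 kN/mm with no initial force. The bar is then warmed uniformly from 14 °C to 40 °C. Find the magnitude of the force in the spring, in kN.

P ≈ 17.1 kN

If the spring were absent the bar would lengthen by αΔT L = 9.1×10⁻⁶ × 26 × 1975 = 0.4673 mm.
Let P be the compressive force at the spring. The bar shortens elastically by PL/(AE) and the spring compresses by P/k; together these equal δ_free.
So P = δ_free / [L/(AE) + 1/k] = 0.4673 / [ 1975/(1925×112×10³) + 1/(55×10³) ].
P = 0.4673 / 2.734×10⁻⁵ = 17090 N.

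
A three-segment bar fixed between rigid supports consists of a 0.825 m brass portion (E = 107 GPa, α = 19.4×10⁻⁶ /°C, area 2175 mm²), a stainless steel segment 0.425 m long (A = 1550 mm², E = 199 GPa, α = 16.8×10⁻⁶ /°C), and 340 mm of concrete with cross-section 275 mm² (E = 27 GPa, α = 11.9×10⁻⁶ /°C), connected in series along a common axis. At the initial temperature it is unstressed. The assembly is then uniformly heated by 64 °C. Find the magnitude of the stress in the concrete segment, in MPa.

If the supports were absent, the total length change would be Σ αᵢΔT Lᵢ = 19.4×10⁻⁶×64×825 + 16.8×10⁻⁶×64×425 + 11.9×10⁻⁶×64×340 = 1.74 mm.
The rigid supports impose zero overall length change; the single axial force P common to all segments must satisfy P Σ Lᵢ/(AᵢEᵢ) = δ_free.
Σ Lᵢ/(AᵢEᵢ) = 825/(2175×107×10³) + 425/(1550×199×10³) + 340/(275×27×10³) = 5.071×10⁻⁵ mm/N.
So P = 1.74 / 5.071×10⁻⁵ = 34.31 kN, compressive.
σ_{concrete} = P / A = 34310 / 275 = 124.8 MPa.

σ ≈ 125 MPa (compressive)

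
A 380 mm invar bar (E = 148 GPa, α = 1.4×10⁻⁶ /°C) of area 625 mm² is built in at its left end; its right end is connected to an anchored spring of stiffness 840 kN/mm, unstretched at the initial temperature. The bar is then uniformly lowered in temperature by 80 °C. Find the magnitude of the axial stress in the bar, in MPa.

The unrestrained thermal change is αΔT L = 1.4×10⁻⁶ × 80 × 380 = 0.04256 mm.
With a force P in the spring, the elastic change of the bar is PL/(AE) and that of the spring is P/k; compatibility requires their sum to equal δ_free.
P [ L/(AE) + 1/k ] = δ_free → P [ 380/(625×148×10³) + 1/(840×10³) ] = 0.04256.
P = 0.04256 / 5.299×10⁻⁶ = 8032 N.
σ = P/A = 8032/625 = 12.85 MPa.

σ ≈ 12.9 MPa (tensile)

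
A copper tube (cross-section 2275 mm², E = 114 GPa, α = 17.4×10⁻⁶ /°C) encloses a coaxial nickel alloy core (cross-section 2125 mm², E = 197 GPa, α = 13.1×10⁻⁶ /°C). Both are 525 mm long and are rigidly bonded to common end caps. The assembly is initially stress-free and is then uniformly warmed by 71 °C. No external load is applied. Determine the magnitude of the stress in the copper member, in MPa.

The copper has the larger α, so on heating it would change length more than the nickel alloy if both were free. The rigid plates force a common final length, so the copper is put into compression and the nickel alloy into tension, with equal and opposite forces P (no external load).
Setting the final lengths equal and cancelling L: (α₁ − α₂)ΔT = P/(A₁E₁) + P/(A₂E₂).
|α₁ − α₂|·ΔT = 4.3×10⁻⁶ × 71 = 0.0003053.
1/(A₁E₁) + 1/(A₂E₂) = 1/(2275×114×10³) + 1/(2125×197×10³) = 6.245×10⁻⁹ N⁻¹.
So P = 0.0003053 / 6.245×10⁻⁹ = 48.89 kN.
σ_{copper} = P/A₁ = 48890/2275 = 21.49 MPa, compressive.

σ ≈ 21.5 MPa (compressive)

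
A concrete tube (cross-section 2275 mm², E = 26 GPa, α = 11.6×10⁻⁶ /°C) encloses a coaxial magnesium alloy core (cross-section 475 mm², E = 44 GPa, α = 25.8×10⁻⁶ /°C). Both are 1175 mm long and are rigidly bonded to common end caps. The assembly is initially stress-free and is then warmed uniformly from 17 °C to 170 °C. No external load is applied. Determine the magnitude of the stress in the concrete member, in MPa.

σ ≈ 14.7 MPa (tensile)

Equilibrium of a rigid end plate with no external load gives equal and opposite internal forces ±P in the two members. Since α_{magnesium alloy} > α_{concrete}, heating drives the magnesium alloy into compression and the concrete into tension.
Compatibility of the two members (thermal + elastic change equal): (α₁ − α₂)ΔT = P·[1/(A₁E₁) + 1/(A₂E₂)].
|α₁ − α₂|·ΔT = 14.2×10⁻⁶ × 153 = 0.002173.
1/(A₁E₁) + 1/(A₂E₂) = 1/(2275×26×10³) + 1/(475×44×10³) = 6.475×10⁻⁸ N⁻¹.
So P = 0.002173 / 6.475×10⁻⁸ = 33.55 kN.
σ_{concrete} = P/A₁ = 33550/2275 = 14.75 MPa, tensile.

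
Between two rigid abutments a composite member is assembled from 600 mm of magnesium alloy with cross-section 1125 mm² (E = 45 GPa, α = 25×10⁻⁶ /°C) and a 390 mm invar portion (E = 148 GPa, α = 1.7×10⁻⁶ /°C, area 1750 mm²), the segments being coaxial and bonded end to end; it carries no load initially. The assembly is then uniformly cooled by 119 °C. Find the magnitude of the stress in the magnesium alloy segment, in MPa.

If the supports were absent, the total length change would be Σ αᵢΔT Lᵢ = 25×10⁻⁶×119×600 + 1.7×10⁻⁶×119×390 = 1.864 mm.
The rigid supports impose zero overall length change; the single axial force P common to all segments must satisfy P Σ Lᵢ/(AᵢEᵢ) = δ_free.
Σ Lᵢ/(AᵢEᵢ) = 600/(1125×45×10³) + 390/(1750×148×10³) = 1.336×10⁻⁵ mm/N.
P = 1.864 / 1.336×10⁻⁵ = 139500 N = 139.5 kN, tensile.
σ_{magnesium alloy} = P / A = 139500 / 1125 = 124 MPa.

σ ≈ 124 MPa (tensile)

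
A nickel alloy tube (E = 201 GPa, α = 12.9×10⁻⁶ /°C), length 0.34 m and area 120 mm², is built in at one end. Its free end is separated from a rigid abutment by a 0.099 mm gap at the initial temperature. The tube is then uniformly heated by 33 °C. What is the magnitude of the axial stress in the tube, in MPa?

σ ≈ 27 MPa (compressive)

Free thermal elongation = αΔT L = 12.9×10⁻⁶ × 33 × 340 = 0.1447 mm.
This exceeds the 0.099 mm gap, so the wall pushes back. The portion of expansion that must be recovered elastically is δ_free − gap = 0.1447 − 0.099 = 0.04574 mm.
So σ = E(δ_free − g)/L = 201×10³ × 0.04574/340 = 27.04 MPa.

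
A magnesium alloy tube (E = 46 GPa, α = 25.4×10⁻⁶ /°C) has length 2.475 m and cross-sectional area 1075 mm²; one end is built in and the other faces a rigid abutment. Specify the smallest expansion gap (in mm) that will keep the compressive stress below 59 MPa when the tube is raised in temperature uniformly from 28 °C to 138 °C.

g ≈ 3.74 mm

With no wall the tube would lengthen by αΔT L = 25.4×10⁻⁶ × 110 × 2475 = 6.915 mm.
At the allowable stress the elastic shortening the wall may impose is σL/E = 59 × 2475 / (46×10³) = 3.174 mm.
So the gap has to take up the difference, g_min = δ_free − σL/E = 6.915 − 3.174 = 3.741 mm.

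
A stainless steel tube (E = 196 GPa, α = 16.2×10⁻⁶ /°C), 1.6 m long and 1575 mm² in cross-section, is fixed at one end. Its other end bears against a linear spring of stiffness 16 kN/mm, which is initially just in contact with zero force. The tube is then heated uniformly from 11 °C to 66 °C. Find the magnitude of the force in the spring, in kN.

P ≈ 21.1 kN

If the spring were absent the tube would lengthen by αΔT L = 16.2×10⁻⁶ × 55 × 1600 = 1.426 mm.
Let P be the compressive force at the spring. The tube shortens elastically by PL/(AE) and the spring compresses by P/k; together these equal δ_free.
P [ L/(AE) + 1/k ] = δ_free → P [ 1600/(1575×196×10³) + 1/(16×10³) ] = 1.426.
P = 1.426 / 6.768×10⁻⁵ = 21060 N.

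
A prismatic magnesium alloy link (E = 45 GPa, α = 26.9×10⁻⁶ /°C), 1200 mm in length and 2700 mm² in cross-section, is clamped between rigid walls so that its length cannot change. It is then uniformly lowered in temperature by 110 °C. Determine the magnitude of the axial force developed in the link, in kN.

P ≈ 360 kN (tensile)

The ends cannot move, so σ = EαΔT = 45×10³ × 26.9×10⁻⁶ × 110 = 133.2 MPa.
P = AEαΔT = 2700 × 45×10³ × 26.9×10⁻⁶ × 110 = 359.5 kN (tensile).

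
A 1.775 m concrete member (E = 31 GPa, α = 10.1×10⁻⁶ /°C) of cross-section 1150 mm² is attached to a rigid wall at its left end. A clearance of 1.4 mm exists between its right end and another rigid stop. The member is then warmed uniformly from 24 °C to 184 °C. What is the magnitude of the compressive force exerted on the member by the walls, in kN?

Unrestrained expansion: δ_free = αΔT L = 10.1×10⁻⁶ × 160 × 1775 = 2.868 mm.
The gap closes (δ_free > 1.4 mm) and the wall then resists a further 2.868 − 1.4 = 1.468 mm of expansion.
Compatibility: PL/(AE) = 1.468 mm, so σ = P/A = E × (1.468/1775) = 25.65 MPa.
Force on the wall = σA = 25.65 × 1150 mm² = 29.49 kN.

P ≈ 29.5 kN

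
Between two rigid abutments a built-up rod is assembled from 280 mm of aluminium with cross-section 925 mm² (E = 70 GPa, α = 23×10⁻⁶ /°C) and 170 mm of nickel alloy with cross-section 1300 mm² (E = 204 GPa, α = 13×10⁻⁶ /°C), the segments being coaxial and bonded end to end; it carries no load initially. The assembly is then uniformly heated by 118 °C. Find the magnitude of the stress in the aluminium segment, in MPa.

With the walls removed the bar would change length by δ_free = Σ αᵢΔT Lᵢ = 23×10⁻⁶×118×280 + 13×10⁻⁶×118×170 = 1.021 mm.
The walls prevent any net length change, so an axial force P (same in every segment) develops. Compatibility: P · Σ Lᵢ/(AᵢEᵢ) = δ_free.
The series flexibility is Σ Lᵢ/(AᵢEᵢ) = 280/(925×70×10³) + 170/(1300×204×10³) = 4.965×10⁻⁶ mm/N.
Hence P = δ_free / Σ(L/AE) = 1.021/4.965×10⁻⁶ = 205.6 kN (compressive).
σ_{aluminium} = P / A = 205600 / 925 = 222.2 MPa.

σ ≈ 222 MPa (compressive)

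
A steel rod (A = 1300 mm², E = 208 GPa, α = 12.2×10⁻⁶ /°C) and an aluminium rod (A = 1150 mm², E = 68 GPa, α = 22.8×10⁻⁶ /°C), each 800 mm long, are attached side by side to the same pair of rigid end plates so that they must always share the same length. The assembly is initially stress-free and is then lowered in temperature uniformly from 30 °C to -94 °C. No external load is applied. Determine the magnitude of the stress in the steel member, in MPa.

σ ≈ 61.3 MPa (compressive)

The aluminium has the larger α, so on cooling it would change length more than the steel if both were free. The rigid plates force a common final length, so the aluminium is put into tension and the steel into compression, with equal and opposite forces P (no external load).
Compatibility of the two members (thermal + elastic change equal): (α₁ − α₂)ΔT = P·[1/(A₁E₁) + 1/(A₂E₂)].
|α₁ − α₂|·ΔT = 10.6×10⁻⁶ × 124 = 0.001314.
1/(A₁E₁) + 1/(A₂E₂) = 1/(1300×208×10³) + 1/(1150×68×10³) = 1.649×10⁻⁸ N⁻¹.
P = 0.001314 / 1.649×10⁻⁸ = 79730 N = 79.73 kN.
σ_{steel} = P/A₁ = 79730/1300 = 61.33 MPa, compressive.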